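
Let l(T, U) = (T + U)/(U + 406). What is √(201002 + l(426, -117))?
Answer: √58089887/17 ≈ 448.33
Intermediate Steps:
l(T, U) = (T + U)/(406 + U)
√(201002 + l(426, -117)) = √(201002 + (426 - 117)/(406 - 117)) = √(201002 + 309/289) = √(58089887/289) = √58089887/17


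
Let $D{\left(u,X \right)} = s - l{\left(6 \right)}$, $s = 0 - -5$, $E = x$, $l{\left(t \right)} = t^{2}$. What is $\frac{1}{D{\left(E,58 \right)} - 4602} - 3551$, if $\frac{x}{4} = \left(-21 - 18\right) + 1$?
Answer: $- \frac{16451784}{4633} \approx -3551.0$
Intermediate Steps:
$x = -152$ ($x = 4 \left(\left(-21 - 18\right) + 1\right) = 4 \left(-39 + 1\right) = 4 \left(-38\right) = -152$)
$E = -152$
$s = 5$ ($s = 0 + 5 = 5$)
$D{\left(u,X \right)} = -31$ ($D{\left(u,X \right)} = 5 - 6^{2} = 5 - 36 = -31$)
$\frac{1}{D{\left(E,58 \right)} - 4602} - 3551 = \frac{1}{-31 - 4602} - 3551 = \frac{1}{-4633} - 3551 = - \frac{1}{4633} - 3551 = - \frac{16451784}{4633}$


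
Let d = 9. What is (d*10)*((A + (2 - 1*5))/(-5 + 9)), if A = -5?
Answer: -180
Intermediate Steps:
(d*10)*((A + (2 - 1*5))/(-5 + 9)) = (9*10)*((-5 + (2 - 1*5))/(-5 + 9)) = 90*((-5 + (2 - 5))/4) = 90*((-5 - 3)*(1/4)) = 90*(-8*1/4) = 90*(-2) = -180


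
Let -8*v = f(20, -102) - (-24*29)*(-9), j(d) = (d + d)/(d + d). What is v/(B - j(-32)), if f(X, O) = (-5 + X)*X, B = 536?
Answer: 1491/1070 ≈ 1.3935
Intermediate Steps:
j(d) = 1 (j(d) = (2*d)/((2*d)) = (2*d)*(1/(2*d)) = 1)
f(X, O) = X*(-5 + X)
v = 1491/2 (v = -(20*(-5 + 20) - (-24*29)*(-9))/8 = -(20*15 - (-696)*(-9))/8 = -(300 - 1*6264)/8 = -(300 - 6264)/8 = -⅛*(-5964) = 1491/2 ≈ 745.50)
v/(B - j(-32)) = 1491/(2*(536 - 1*1)) = 1491/(2*(536 - 1)) = (1491/2)/535 = (1491/2)*(1/535) = 1491/1070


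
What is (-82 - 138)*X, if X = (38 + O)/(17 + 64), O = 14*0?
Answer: -8360/81 ≈ -103.21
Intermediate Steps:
O = 0
X = 38/81 (X = (38 + 0)/(17 + 64) = 38/81 ≈ 0.46914)
(-82 - 138)*X = (-82 - 138)*(38/81) = -220*38/81 = -8360/81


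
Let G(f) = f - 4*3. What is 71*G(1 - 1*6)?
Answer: -1207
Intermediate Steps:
G(f) = -12 + f (G(f) = f - 12 = -12 + f)
71*G(1 - 1*6) = 71*(-12 + (1 - 1*6)) = 71*(-12 + (1 - 6)) = 71*(-12 - 5) = 71*(-17) = -1207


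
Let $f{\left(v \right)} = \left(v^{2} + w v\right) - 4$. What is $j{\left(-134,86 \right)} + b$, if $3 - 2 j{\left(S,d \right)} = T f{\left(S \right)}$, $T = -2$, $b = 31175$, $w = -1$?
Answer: $\frac{98525}{2} \approx 49263.0$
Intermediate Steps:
$f{\left(v \right)} = -4 + v^{2} - v$ ($f{\left(v \right)} = \left(v^{2} - v\right) - 4 = -4 + v^{2} - v$)
$j{\left(S,d \right)} = - \frac{5}{2} + S^{2} - S$ ($j{\left(S,d \right)} = \frac{3}{2} - \frac{\left(-2\right) \left(-4 + S^{2} - S\right)}{2} = \frac{3}{2} - \frac{8 - 2 S^{2} + 2 S}{2} = \frac{3}{2} - \left(4 + S - S^{2}\right) = - \frac{5}{2} + S^{2} - S$)
$j{\left(-134,86 \right)} + b = \left(- \frac{5}{2} + \left(-134\right)^{2} - -134\right) + 31175 = \left(- \frac{5}{2} + 17956 + 134\right) + 31175 = \frac{36175}{2} + 31175 = \frac{98525}{2}$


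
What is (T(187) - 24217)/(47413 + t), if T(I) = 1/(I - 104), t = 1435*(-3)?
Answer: -1005005/1788982 ≈ -0.56178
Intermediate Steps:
t = -4305
T(I) = 1/(-104 + I)
(T(187) - 24217)/(47413 + t) = (1/(-104 + 187) - 24217)/(47413 - 4305) = (1/83 - 24217)/43108 = (1/83 - 24217)*(1/43108) = -2010010/83*1/43108 = -1005005/1788982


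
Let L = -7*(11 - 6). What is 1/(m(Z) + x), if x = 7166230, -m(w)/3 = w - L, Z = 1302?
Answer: 1/7162219 ≈ 1.3962e-7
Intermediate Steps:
L = -35 (L = -7*5 = -35)
m(w) = -105 - 3*w (m(w) = -3*(w - 1*(-35)) = -3*(w + 35) = -3*(35 + w) = -105 - 3*w)
1/(m(Z) + x) = 1/((-105 - 3*1302) + 7166230) = 1/((-105 - 3906) + 7166230) = 1/(-4011 + 7166230) = 1/7162219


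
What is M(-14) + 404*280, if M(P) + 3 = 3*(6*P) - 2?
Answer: 112863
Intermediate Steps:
M(P) = -5 + 18*P (M(P) = -3 + (3*(6*P) - 2) = -3 + (18*P - 2) = -3 + (-2 + 18*P) = -5 + 18*P)
M(-14) + 404*280 = (-5 + 18*(-14)) + 404*280 = (-5 - 252) + 113120 = -257 + 113120 = 112863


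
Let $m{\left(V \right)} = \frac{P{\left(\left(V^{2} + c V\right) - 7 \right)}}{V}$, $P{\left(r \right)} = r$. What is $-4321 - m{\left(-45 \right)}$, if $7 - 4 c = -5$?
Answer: $- \frac{192562}{45} \approx -4279.2$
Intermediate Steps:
$c = 3$ ($c = \frac{7}{4} - - \frac{5}{4} = \frac{7}{4} + \frac{5}{4} = 3$)
$m{\left(V \right)} = \frac{-7 + V^{2} + 3 V}{V}$ ($m{\left(V \right)} = \frac{\left(V^{2} + 3 V\right) - 7}{V} = \frac{-7 + V^{2} + 3 V}{V}$)
$-4321 - m{\left(-45 \right)} = -4321 - \left(3 - 45 - \frac{7}{-45}\right) = -4321 - \left(3 - 45 - - \frac{7}{45}\right) = -4321 - \left(3 - 45 + \frac{7}{45}\right) = -4321 - - \frac{1883}{45} = -4321 + \frac{1883}{45} = - \frac{192562}{45}$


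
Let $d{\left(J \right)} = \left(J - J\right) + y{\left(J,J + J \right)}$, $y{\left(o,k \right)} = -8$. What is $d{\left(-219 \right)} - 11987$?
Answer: $-11995$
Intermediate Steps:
$d{\left(J \right)} = -8$ ($d{\left(J \right)} = \left(J - J\right) - 8 = 0 - 8 = -8$)
$d{\left(-219 \right)} - 11987 = -8 - 11987 = -11995$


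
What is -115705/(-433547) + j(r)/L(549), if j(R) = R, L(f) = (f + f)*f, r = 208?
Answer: 478338241/1790020539 ≈ 0.26722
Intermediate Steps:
L(f) = 2*f² (L(f) = (2*f)*f = 2*f²)
-115705/(-433547) + j(r)/L(549) = -115705/(-433547) + 208/((2*549²)) = -115705*(-1/433547) + 208/((2*301401)) = 1585/5939 + 208/602802 = 1585/5939 + 208*(1/602802) = 1585/5939 + 104/301401 = 478338241/1790020539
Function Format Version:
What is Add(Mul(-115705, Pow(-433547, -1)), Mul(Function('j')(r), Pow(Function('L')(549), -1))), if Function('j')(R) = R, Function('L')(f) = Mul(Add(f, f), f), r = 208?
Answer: Rational(478338241, 1790020539) ≈ 0.26722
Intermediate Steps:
Function('L')(f) = Mul(2, Pow(f, 2)) (Function('L')(f) = Mul(Mul(2, f), f) = Mul(2, Pow(f, 2)))
Add(Mul(-115705, Pow(-433547, -1)), Mul(Function('j')(r), Pow(Function('L')(549), -1))) = Add(Mul(-115705, Pow(-433547, -1)), Mul(208, Pow(Mul(2, Pow(549, 2)), -1))) = Add(Mul(-115705, Rational(-1, 433547)), Mul(208, Pow(Mul(2, 301401), -1))) = Add(Rational(1585, 5939), Mul(208, Pow(602802, -1))) = Add(Rational(1585, 5939), Mul(208, Rational(1, 602802))) = Add(Rational(1585, 5939), Rational(104, 301401)) = Rational(478338241, 1790020539)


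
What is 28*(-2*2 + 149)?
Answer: 4060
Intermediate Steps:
28*(-2*2 + 149) = 28*(-4 + 149) = 28*145 = 4060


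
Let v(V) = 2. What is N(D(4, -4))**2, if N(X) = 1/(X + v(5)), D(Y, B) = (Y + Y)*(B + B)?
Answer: 1/3844 ≈ 0.00026015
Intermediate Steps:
D(Y, B) = 4*B*Y (D(Y, B) = (2*Y)*(2*B) = 4*B*Y)
N(X) = 1/(2 + X) (N(X) = 1/(X + 2) = 1/(2 + X))
N(D(4, -4))**2 = (1/(2 + 4*(-4)*4))**2 = (1/(2 - 64))**2 = (1/(-62))**2 = (-1/62)**2 = 1/3844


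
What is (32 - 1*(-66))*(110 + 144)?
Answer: 24892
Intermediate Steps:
(32 - 1*(-66))*(110 + 144) = (32 + 66)*254 = 98*254 = 24892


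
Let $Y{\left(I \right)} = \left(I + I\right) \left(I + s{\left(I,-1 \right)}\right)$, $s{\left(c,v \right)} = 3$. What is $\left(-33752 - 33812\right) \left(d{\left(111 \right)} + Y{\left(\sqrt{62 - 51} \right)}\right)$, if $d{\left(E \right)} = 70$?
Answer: $-6215888 - 405384 \sqrt{11} \approx -7.5604 \cdot 10^{6}$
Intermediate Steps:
$Y{\left(I \right)} = 2 I \left(3 + I\right)$ ($Y{\left(I \right)} = \left(I + I\right) \left(I + 3\right) = 2 I \left(3 + I\right)$)
$\left(-33752 - 33812\right) \left(d{\left(111 \right)} + Y{\left(\sqrt{62 - 51} \right)}\right) = \left(-33752 - 33812\right) \left(70 + 2 \sqrt{62 - 51} \left(3 + \sqrt{62 - 51}\right)\right) = - 67564 \left(70 + 2 \sqrt{62 + \left(-54 + 3\right)} \left(3 + \sqrt{62 + \left(-54 + 3\right)}\right)\right) = - 67564 \left(70 + 2 \sqrt{62 - 51} \left(3 + \sqrt{62 - 51}\right)\right) = - 67564 \left(70 + 2 \sqrt{11} \left(3 + \sqrt{11}\right)\right) = -4729480 - 135128 \sqrt{11} \left(3 + \sqrt{11}\right)$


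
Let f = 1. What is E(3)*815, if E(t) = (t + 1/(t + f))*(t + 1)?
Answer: 10595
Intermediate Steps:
E(t) = (1 + t)*(t + 1/(1 + t)) (E(t) = (t + 1/(t + 1))*(t + 1) = (t + 1/(1 + t))*(1 + t) = (1 + t)*(t + 1/(1 + t)))
E(3)*815 = (1 + 3 + 3²)*815 = (1 + 3 + 9)*815 = 13*815 = 10595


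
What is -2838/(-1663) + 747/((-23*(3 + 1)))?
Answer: -981165/152996 ≈ -6.4130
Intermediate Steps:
-2838/(-1663) + 747/((-23*(3 + 1))) = -2838*(-1/1663) + 747/((-23*4)) = 2838/1663 + 747/(-92) = 2838/1663 + 747*(-1/92) = 2838/1663 - 747/92 = -981165/152996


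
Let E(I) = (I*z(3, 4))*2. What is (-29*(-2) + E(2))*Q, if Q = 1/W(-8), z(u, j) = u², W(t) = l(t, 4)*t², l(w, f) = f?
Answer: 47/128 ≈ 0.36719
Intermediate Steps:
W(t) = 4*t²
E(I) = 18*I (E(I) = (I*3²)*2 = (I*9)*2 = (9*I)*2 = 18*I)
Q = 1/256 (Q = 1/(4*(-8)²) = 1/(4*64) = 1/256 ≈ 0.0039063)
(-29*(-2) + E(2))*Q = (-29*(-2) + 18*2)*(1/256) = (58 + 36)*(1/256) = 94*(1/256) = 47/128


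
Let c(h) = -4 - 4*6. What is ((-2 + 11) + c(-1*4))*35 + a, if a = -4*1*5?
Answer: -685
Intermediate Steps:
c(h) = -28 (c(h) = -4 - 24 = -28)
a = -20 (a = -4*5 = -20)
((-2 + 11) + c(-1*4))*35 + a = ((-2 + 11) - 28)*35 - 20 = (9 - 28)*35 - 20 = -19*35 - 20 = -665 - 20 = -685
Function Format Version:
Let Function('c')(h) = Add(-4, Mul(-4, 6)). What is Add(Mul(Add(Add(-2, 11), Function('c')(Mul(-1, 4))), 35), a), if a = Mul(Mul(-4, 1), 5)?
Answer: -685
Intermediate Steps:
Function('c')(h) = -28 (Function('c')(h) = Add(-4, -24) = -28)
a = -20 (a = Mul(-4, 5) = -20)
Add(Mul(Add(Add(-2, 11), Function('c')(Mul(-1, 4))), 35), a) = Add(Mul(Add(Add(-2, 11), -28), 35), -20) = Add(Mul(Add(9, -28), 35), -20) = Add(Mul(-19, 35), -20) = Add(-665, -20) = -685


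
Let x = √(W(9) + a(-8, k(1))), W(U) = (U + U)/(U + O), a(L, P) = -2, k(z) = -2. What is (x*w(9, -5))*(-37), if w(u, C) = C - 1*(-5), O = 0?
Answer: 0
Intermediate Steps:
w(u, C) = 5 + C (w(u, C) = C + 5 = 5 + C)
W(U) = 2 (W(U) = (U + U)/(U + 0) = (2*U)/U = 2)
x = 0 (x = √(2 - 2) = √0 = 0)
(x*w(9, -5))*(-37) = (0*(5 - 5))*(-37) = (0*0)*(-37) = 0*(-37) = 0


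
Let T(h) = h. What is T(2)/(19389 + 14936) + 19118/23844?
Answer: 328136519/409222650 ≈ 0.80185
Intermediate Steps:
T(2)/(19389 + 14936) + 19118/23844 = 2/(19389 + 14936) + 19118/23844 = 2/34325 + 19118*(1/23844) = 2*(1/34325) + 9559/11922 = 2/34325 + 9559/11922 = 328136519/409222650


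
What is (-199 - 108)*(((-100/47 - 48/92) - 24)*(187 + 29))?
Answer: 1910316096/1081 ≈ 1.7672e+6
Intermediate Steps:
(-199 - 108)*(((-100/47 - 48/92) - 24)*(187 + 29)) = -307*((-100*1/47 - 48*1/92) - 24)*216 = -307*((-100/47 - 12/23) - 24)*216 = -307*(-2864/1081 - 24)*216 = -(-8844056)*216/1081 = -307*(-6222528/1081) = 1910316096/1081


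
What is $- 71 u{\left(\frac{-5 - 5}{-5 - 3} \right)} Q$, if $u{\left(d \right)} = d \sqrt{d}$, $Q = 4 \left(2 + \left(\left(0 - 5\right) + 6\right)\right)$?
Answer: $- \frac{1065 \sqrt{5}}{2} \approx -1190.7$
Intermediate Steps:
$Q = 12$ ($Q = 4 \left(2 + \left(-5 + 6\right)\right) = 4 \left(2 + 1\right) = 4 \cdot 3 = 12$)
$u{\left(d \right)} = d^{\frac{3}{2}}$
$- 71 u{\left(\frac{-5 - 5}{-5 - 3} \right)} Q = - 71 \left(\frac{-5 - 5}{-5 - 3}\right)^{\frac{3}{2}} \cdot 12 = - 71 \left(- \frac{10}{-8}\right)^{\frac{3}{2}} \cdot 12 = - 71 \left(\left(-10\right) \left(- \frac{1}{8}\right)\right)^{\frac{3}{2}} \cdot 12 = - 71 \left(\frac{5}{4}\right)^{\frac{3}{2}} \cdot 12 = - 71 \frac{5 \sqrt{5}}{8} \cdot 12 = - \frac{355 \sqrt{5}}{8} \cdot 12 = - \frac{1065 \sqrt{5}}{2}$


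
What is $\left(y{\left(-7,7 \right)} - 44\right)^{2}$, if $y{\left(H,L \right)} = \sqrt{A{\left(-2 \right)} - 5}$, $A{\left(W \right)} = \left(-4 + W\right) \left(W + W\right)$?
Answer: $\left(44 - \sqrt{19}\right)^{2} \approx 1571.4$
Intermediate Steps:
$A{\left(W \right)} = 2 W \left(-4 + W\right)$ ($A{\left(W \right)} = \left(-4 + W\right) 2 W = 2 W \left(-4 + W\right)$)
$y{\left(H,L \right)} = \sqrt{19}$ ($y{\left(H,L \right)} = \sqrt{2 \left(-2\right) \left(-4 - 2\right) - 5} = \sqrt{2 \left(-2\right) \left(-6\right) - 5} = \sqrt{24 - 5} = \sqrt{19}$)
$\left(y{\left(-7,7 \right)} - 44\right)^{2} = \left(\sqrt{19} - 44\right)^{2} = \left(-44 + \sqrt{19}\right)^{2}$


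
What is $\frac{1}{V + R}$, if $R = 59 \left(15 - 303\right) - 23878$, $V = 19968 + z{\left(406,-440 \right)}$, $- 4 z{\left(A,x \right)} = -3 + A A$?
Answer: $- \frac{4}{248441} \approx -1.61 \cdot 10^{-5}$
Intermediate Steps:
$z{\left(A,x \right)} = \frac{3}{4} - \frac{A^{2}}{4}$ ($z{\left(A,x \right)} = - \frac{-3 + A A}{4} = - \frac{-3 + A^{2}}{4} = \frac{3}{4} - \frac{A^{2}}{4}$)
$V = - \frac{84961}{4}$ ($V = 19968 + \left(\frac{3}{4} - \frac{406^{2}}{4}\right) = 19968 + \left(\frac{3}{4} - 41209\right) = 19968 - \frac{164833}{4} = - \frac{84961}{4} \approx -21240.0$)
$R = -40870$ ($R = 59 \left(-288\right) - 23878 = -16992 - 23878 = -40870$)
$\frac{1}{V + R} = \frac{1}{- \frac{84961}{4} - 40870} = \frac{1}{- \frac{248441}{4}} = - \frac{4}{248441}$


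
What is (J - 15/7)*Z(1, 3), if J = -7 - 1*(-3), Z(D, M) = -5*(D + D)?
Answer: 430/7 ≈ 61.429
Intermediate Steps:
Z(D, M) = -10*D
J = -4 (J = -7 + 3 = -4)
(J - 15/7)*Z(1, 3) = (-4 - 15/7)*(-10*1) = (-4 - 15*1/7)*(-10) = (-4 - 15/7)*(-10) = -43/7*(-10) = 430/7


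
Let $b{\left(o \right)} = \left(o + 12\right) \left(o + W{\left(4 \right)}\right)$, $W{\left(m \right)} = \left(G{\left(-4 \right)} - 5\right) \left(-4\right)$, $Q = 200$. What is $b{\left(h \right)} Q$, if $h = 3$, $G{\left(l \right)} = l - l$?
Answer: $69000$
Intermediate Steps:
$G{\left(l \right)} = 0$
$W{\left(m \right)} = 20$ ($W{\left(m \right)} = \left(0 - 5\right) \left(-4\right) = \left(-5\right) \left(-4\right) = 20$)
$b{\left(o \right)} = \left(12 + o\right) \left(20 + o\right)$ ($b{\left(o \right)} = \left(o + 12\right) \left(o + 20\right) = \left(12 + o\right) \left(20 + o\right)$)
$b{\left(h \right)} Q = \left(240 + 3^{2} + 32 \cdot 3\right) 200 = \left(240 + 9 + 96\right) 200 = 345 \cdot 200 = 69000$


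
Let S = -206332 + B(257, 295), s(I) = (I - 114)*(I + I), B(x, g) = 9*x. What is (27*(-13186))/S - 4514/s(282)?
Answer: 16406427389/9665604144 ≈ 1.6974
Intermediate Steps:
s(I) = 2*I*(-114 + I) (s(I) = (-114 + I)*(2*I) = 2*I*(-114 + I))
S = -204019 (S = -206332 + 9*257 = -206332 + 2313 = -204019)
(27*(-13186))/S - 4514/s(282) = (27*(-13186))/(-204019) - 4514*1/(564*(-114 + 282)) = -356022*(-1/204019) - 4514/(2*282*168) = 356022/204019 - 4514/94752 = 356022/204019 - 4514*1/94752 = 356022/204019 - 2257/47376 = 16406427389/9665604144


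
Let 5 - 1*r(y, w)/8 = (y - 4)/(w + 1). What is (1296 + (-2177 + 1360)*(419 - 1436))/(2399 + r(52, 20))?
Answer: 1165059/3389 ≈ 343.78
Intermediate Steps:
r(y, w) = 40 - 8*(-4 + y)/(1 + w) (r(y, w) = 40 - 8*(y - 4)/(w + 1) = 40 - 8*(-4 + y)/(1 + w))
(1296 + (-2177 + 1360)*(419 - 1436))/(2399 + r(52, 20)) = (1296 + (-2177 + 1360)*(419 - 1436))/(2399 + 8*(9 - 1*52 + 5*20)/(1 + 20)) = (1296 - 817*(-1017))/(2399 + 8*(9 - 52 + 100)/21) = (1296 + 830889)/(2399 + 8*(1/21)*57) = 832185/(2399 + 152/7) = 832185/(16945/7) = 832185*(7/16945) = 1165059/3389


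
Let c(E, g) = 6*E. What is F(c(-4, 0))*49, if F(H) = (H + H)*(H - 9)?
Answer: 77616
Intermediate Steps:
F(H) = 2*H*(-9 + H) (F(H) = (2*H)*(-9 + H) = 2*H*(-9 + H))
F(c(-4, 0))*49 = (2*(6*(-4))*(-9 + 6*(-4)))*49 = (2*(-24)*(-9 - 24))*49 = (2*(-24)*(-33))*49 = 1584*49 = 77616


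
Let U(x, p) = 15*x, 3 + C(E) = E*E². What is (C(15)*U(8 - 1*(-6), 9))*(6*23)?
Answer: 97720560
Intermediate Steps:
C(E) = -3 + E³ (C(E) = -3 + E*E² = -3 + E³)
(C(15)*U(8 - 1*(-6), 9))*(6*23) = ((-3 + 15³)*(15*(8 - 1*(-6))))*(6*23) = ((-3 + 3375)*(15*(8 + 6)))*138 = (3372*(15*14))*138 = (3372*210)*138 = 708120*138 = 97720560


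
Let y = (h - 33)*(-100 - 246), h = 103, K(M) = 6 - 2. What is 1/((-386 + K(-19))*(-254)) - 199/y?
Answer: 2416599/293752270 ≈ 0.0082267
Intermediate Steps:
K(M) = 4
y = -24220 (y = (103 - 33)*(-100 - 246) = 70*(-346) = -24220)
1/((-386 + K(-19))*(-254)) - 199/y = 1/((-386 + 4)*(-254)) - 199/(-24220) = -1/254/(-382) - 199*(-1/24220) = -1/382*(-1/254) + 199/24220 = 1/97028 + 199/24220 = 2416599/293752270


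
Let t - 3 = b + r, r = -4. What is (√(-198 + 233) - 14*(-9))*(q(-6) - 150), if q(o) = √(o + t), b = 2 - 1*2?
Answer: -(126 + √35)*(150 - I*√7) ≈ -19787.0 + 349.02*I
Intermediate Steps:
b = 0 (b = 2 - 2 = 0)
t = -1 (t = 3 + (0 - 4) = 3 - 4 = -1)
q(o) = √(-1 + o) (q(o) = √(o - 1) = √(-1 + o))
(√(-198 + 233) - 14*(-9))*(q(-6) - 150) = (√(-198 + 233) - 14*(-9))*(√(-1 - 6) - 150) = (√35 + 126)*(√(-7) - 150) = (126 + √35)*(I*√7 - 150) = (126 + √35)*(-150 + I*√7) = (-150 + I*√7)*(126 + √35)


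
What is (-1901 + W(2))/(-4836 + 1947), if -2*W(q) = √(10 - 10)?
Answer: 1901/2889 ≈ 0.65801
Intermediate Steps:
W(q) = 0 (W(q) = -√(10 - 10)/2 = -√0/2 = -½*0 = 0)
(-1901 + W(2))/(-4836 + 1947) = (-1901 + 0)/(-4836 + 1947) = -1901/(-2889) = -1901*(-1/2889) = 1901/2889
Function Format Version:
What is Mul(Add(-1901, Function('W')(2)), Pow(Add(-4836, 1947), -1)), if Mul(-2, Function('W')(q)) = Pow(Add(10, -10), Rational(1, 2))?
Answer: Rational(1901, 2889) ≈ 0.65801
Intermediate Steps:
Function('W')(q) = 0 (Function('W')(q) = Mul(Rational(-1, 2), Pow(Add(10, -10), Rational(1, 2))) = Mul(Rational(-1, 2), Pow(0, Rational(1, 2))) = Mul(Rational(-1, 2), 0) = 0)
Mul(Add(-1901, Function('W')(2)), Pow(Add(-4836, 1947), -1)) = Mul(Add(-1901, 0), Pow(Add(-4836, 1947), -1)) = Mul(-1901, Pow(-2889, -1)) = Mul(-1901, Rational(-1, 2889)) = Rational(1901, 2889)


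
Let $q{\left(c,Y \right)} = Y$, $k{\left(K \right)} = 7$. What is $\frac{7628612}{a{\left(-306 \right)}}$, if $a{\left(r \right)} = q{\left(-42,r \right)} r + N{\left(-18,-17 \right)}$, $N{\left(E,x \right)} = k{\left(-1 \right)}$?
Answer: $\frac{7628612}{93643} \approx 81.465$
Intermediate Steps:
$N{\left(E,x \right)} = 7$
$a{\left(r \right)} = 7 + r^{2}$ ($a{\left(r \right)} = r r + 7 = r^{2} + 7 = 7 + r^{2}$)
$\frac{7628612}{a{\left(-306 \right)}} = \frac{7628612}{7 + \left(-306\right)^{2}} = \frac{7628612}{7 + 93636} = \frac{7628612}{93643}$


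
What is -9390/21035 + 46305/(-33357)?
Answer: -85816527/46777633 ≈ -1.8346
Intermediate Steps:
-9390/21035 + 46305/(-33357) = -9390*1/21035 + 46305*(-1/33357) = -1878/4207 - 15435/11119 = -85816527/46777633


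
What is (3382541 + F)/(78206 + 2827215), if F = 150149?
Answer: 3532690/2905421 ≈ 1.2159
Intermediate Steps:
(3382541 + F)/(78206 + 2827215) = (3382541 + 150149)/(78206 + 2827215) = 3532690/2905421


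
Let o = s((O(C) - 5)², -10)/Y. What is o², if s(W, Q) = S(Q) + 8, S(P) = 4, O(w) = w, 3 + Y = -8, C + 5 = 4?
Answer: 144/121 ≈ 1.1901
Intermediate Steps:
C = -1 (C = -5 + 4 = -1)
Y = -11 (Y = -3 - 8 = -11)
s(W, Q) = 12 (s(W, Q) = 4 + 8 = 12)
o = -12/11 (o = 12/(-11) = 12*(-1/11) = -12/11 ≈ -1.0909)
o² = (-12/11)² = 144/121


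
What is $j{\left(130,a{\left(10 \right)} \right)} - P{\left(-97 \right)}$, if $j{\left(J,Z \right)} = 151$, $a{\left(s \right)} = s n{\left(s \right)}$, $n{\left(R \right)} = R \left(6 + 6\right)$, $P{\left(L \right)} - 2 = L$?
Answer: $246$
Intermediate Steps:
$P{\left(L \right)} = 2 + L$
$n{\left(R \right)} = 12 R$ ($n{\left(R \right)} = R 12 = 12 R$)
$a{\left(s \right)} = 12 s^{2}$ ($a{\left(s \right)} = s 12 s = 12 s^{2}$)
$j{\left(130,a{\left(10 \right)} \right)} - P{\left(-97 \right)} = 151 - \left(2 - 97\right) = 151 - -95 = 151 + 95 = 246$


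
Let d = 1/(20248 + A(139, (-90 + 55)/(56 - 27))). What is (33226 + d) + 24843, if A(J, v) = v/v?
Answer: 1175839182/20249 ≈ 58069.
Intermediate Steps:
A(J, v) = 1
d = 1/20249 (d = 1/(20248 + 1) = 1/20249 ≈ 4.9385e-5)
(33226 + d) + 24843 = (33226 + 1/20249) + 24843 = 672793275/20249 + 24843 = 1175839182/20249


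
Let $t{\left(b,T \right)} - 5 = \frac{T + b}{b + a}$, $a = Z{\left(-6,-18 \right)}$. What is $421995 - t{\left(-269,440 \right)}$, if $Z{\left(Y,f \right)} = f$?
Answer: $\frac{121111301}{287} \approx 4.2199 \cdot 10^{5}$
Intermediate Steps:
$a = -18$
$t{\left(b,T \right)} = 5 + \frac{T + b}{-18 + b}$ ($t{\left(b,T \right)} = 5 + \frac{T + b}{b - 18} = 5 + \frac{T + b}{-18 + b}$)
$421995 - t{\left(-269,440 \right)} = 421995 - \frac{-90 + 440 + 6 \left(-269\right)}{-18 - 269} = 421995 - \frac{-90 + 440 - 1614}{-287} = 421995 - \left(- \frac{1}{287}\right) \left(-1264\right) = 421995 - \frac{1264}{287} = \frac{121111301}{287}$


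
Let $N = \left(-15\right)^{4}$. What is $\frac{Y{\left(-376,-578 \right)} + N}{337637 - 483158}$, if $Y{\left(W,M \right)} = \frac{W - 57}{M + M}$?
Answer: $- \frac{58522933}{168222276} \approx -0.34789$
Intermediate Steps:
$N = 50625$
$Y{\left(W,M \right)} = \frac{-57 + W}{2 M}$
$\frac{Y{\left(-376,-578 \right)} + N}{337637 - 483158} = \frac{\frac{-57 - 376}{2 \left(-578\right)} + 50625}{337637 - 483158} = \frac{\frac{1}{2} \left(- \frac{1}{578}\right) \left(-433\right) + 50625}{-145521} = \left(\frac{433}{1156} + 50625\right) \left(- \frac{1}{145521}\right) = \frac{58522933}{1156} \left(- \frac{1}{145521}\right) = - \frac{58522933}{168222276}$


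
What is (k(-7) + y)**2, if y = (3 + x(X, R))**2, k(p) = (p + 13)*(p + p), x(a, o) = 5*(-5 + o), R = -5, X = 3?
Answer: 4515625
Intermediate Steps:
x(a, o) = -25 + 5*o
k(p) = 2*p*(13 + p) (k(p) = (13 + p)*(2*p) = 2*p*(13 + p))
y = 2209 (y = (3 + (-25 + 5*(-5)))**2 = (3 + (-25 - 25))**2 = (3 - 50)**2 = (-47)**2 = 2209)
(k(-7) + y)**2 = (2*(-7)*(13 - 7) + 2209)**2 = (2*(-7)*6 + 2209)**2 = (-84 + 2209)**2 = 2125**2 = 4515625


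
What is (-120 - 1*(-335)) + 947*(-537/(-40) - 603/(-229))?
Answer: 141266471/9160 ≈ 15422.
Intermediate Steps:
(-120 - 1*(-335)) + 947*(-537/(-40) - 603/(-229)) = (-120 + 335) + 947*(-537*(-1/40) - 603*(-1/229)) = 215 + 947*(537/40 + 603/229) = 215 + 947*(147093/9160) = 215 + 139297071/9160 = 141266471/9160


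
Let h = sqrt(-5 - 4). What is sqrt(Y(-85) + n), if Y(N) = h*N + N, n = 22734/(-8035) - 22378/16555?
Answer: sqrt(-2524776733917053 - 7219220310350895*I)/5320777 ≈ 9.5122 - 13.404*I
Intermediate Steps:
h = 3*I (h = sqrt(-9) = 3*I ≈ 3.0*I)
n = -22246744/5320777 (n = 22734*(-1/8035) - 22378*1/16555 = -22734/8035 - 22378/16555 = -22246744/5320777 ≈ -4.1811)
Y(N) = N + 3*I*N (Y(N) = (3*I)*N + N = 3*I*N + N = N + 3*I*N)
sqrt(Y(-85) + n) = sqrt(-85*(1 + 3*I) - 22246744/5320777) = sqrt((-85 - 255*I) - 22246744/5320777) = sqrt(-474512789/5320777 - 255*I)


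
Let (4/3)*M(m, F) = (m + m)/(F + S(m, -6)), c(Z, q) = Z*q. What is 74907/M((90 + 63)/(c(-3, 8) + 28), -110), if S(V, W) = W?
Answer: -7723744/51 ≈ -1.5145e+5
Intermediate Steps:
M(m, F) = 3*m/(2*(-6 + F)) (M(m, F) = 3*((m + m)/(F - 6))/4 = 3*((2*m)/(-6 + F))/4 = 3*(2*m/(-6 + F))/4 = 3*m/(2*(-6 + F)))
74907/M((90 + 63)/(c(-3, 8) + 28), -110) = 74907/((3*((90 + 63)/(-3*8 + 28))/(2*(-6 - 110)))) = 74907/(((3/2)*(153/(-24 + 28))/(-116))) = 74907/(((3/2)*(153/4)*(-1/116))) = 74907/(-459/928) = 74907*(-928/459) = -7723744/51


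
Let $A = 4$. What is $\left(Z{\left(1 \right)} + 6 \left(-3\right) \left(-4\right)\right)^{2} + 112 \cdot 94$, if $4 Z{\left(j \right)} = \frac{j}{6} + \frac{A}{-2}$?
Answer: $\frac{9012217}{576} \approx 15646.0$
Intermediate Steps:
$Z{\left(j \right)} = - \frac{1}{2} + \frac{j}{24}$ ($Z{\left(j \right)} = \frac{\frac{j}{6} + \frac{4}{-2}}{4} = \frac{j \frac{1}{6} + 4 \left(- \frac{1}{2}\right)}{4} = \frac{\frac{j}{6} - 2}{4} = \frac{-2 + \frac{j}{6}}{4} = - \frac{1}{2} + \frac{j}{24}$)
$\left(Z{\left(1 \right)} + 6 \left(-3\right) \left(-4\right)\right)^{2} + 112 \cdot 94 = \left(\left(- \frac{1}{2} + \frac{1}{24} \cdot 1\right) + 6 \left(-3\right) \left(-4\right)\right)^{2} + 112 \cdot 94 = \left(\left(- \frac{1}{2} + \frac{1}{24}\right) - -72\right)^{2} + 10528 = \left(- \frac{11}{24} + 72\right)^{2} + 10528 = \left(\frac{1717}{24}\right)^{2} + 10528 = \frac{2948089}{576} + 10528 = \frac{9012217}{576}$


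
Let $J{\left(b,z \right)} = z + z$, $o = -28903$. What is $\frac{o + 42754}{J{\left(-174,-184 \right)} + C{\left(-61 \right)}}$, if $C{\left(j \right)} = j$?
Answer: $- \frac{4617}{143} \approx -32.287$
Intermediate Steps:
$J{\left(b,z \right)} = 2 z$
$\frac{o + 42754}{J{\left(-174,-184 \right)} + C{\left(-61 \right)}} = \frac{-28903 + 42754}{2 \left(-184\right) - 61} = \frac{13851}{-368 - 61} = \frac{13851}{-429} = 13851 \left(- \frac{1}{429}\right) = - \frac{4617}{143}$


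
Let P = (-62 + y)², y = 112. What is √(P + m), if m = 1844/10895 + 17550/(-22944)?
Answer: √271148230363483805/10415620 ≈ 49.994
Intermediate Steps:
P = 2500 (P = (-62 + 112)² = 50² = 2500)
m = -24816419/41662480 (m = 1844*(1/10895) + 17550*(-1/22944) = 1844/10895 - 2925/3824 = -24816419/41662480 ≈ -0.59565)
√(P + m) = √(2500 - 24816419/41662480) = √(104131383581/41662480) = √271148230363483805/10415620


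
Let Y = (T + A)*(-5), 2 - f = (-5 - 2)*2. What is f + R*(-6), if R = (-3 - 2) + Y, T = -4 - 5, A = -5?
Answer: -374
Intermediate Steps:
f = 16 (f = 2 - (-5 - 2)*2 = 2 - (-7)*2 = 2 - 1*(-14) = 2 + 14 = 16)
T = -9
Y = 70 (Y = (-9 - 5)*(-5) = -14*(-5) = 70)
R = 65 (R = (-3 - 2) + 70 = -5 + 70 = 65)
f + R*(-6) = 16 + 65*(-6) = 16 - 390 = -374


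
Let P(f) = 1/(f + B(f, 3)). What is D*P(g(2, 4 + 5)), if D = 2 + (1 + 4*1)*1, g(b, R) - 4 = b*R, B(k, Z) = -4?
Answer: 7/18 ≈ 0.38889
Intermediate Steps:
g(b, R) = 4 + R*b (g(b, R) = 4 + b*R = 4 + R*b)
P(f) = 1/(-4 + f) (P(f) = 1/(f - 4) = 1/(-4 + f))
D = 7 (D = 2 + (1 + 4)*1 = 2 + 5*1 = 2 + 5 = 7)
D*P(g(2, 4 + 5)) = 7/(-4 + (4 + (4 + 5)*2)) = 7/(-4 + (4 + 9*2)) = 7/(-4 + (4 + 18)) = 7/(-4 + 22) = 7/18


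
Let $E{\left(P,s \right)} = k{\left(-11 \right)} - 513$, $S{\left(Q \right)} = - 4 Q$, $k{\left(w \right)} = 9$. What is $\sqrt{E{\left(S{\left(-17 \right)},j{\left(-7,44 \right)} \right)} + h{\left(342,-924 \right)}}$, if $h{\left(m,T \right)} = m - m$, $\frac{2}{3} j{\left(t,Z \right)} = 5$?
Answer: $6 i \sqrt{14} \approx 22.45 i$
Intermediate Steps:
$j{\left(t,Z \right)} = \frac{15}{2}$ ($j{\left(t,Z \right)} = \frac{3}{2} \cdot 5 = \frac{15}{2}$)
$h{\left(m,T \right)} = 0$
$E{\left(P,s \right)} = -504$ ($E{\left(P,s \right)} = 9 - 513 = -504$)
$\sqrt{E{\left(S{\left(-17 \right)},j{\left(-7,44 \right)} \right)} + h{\left(342,-924 \right)}} = \sqrt{-504 + 0} = \sqrt{-504} = 6 i \sqrt{14}$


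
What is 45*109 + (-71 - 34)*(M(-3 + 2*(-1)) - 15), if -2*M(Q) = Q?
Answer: 12435/2 ≈ 6217.5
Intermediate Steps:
M(Q) = -Q/2
45*109 + (-71 - 34)*(M(-3 + 2*(-1)) - 15) = 45*109 + (-71 - 34)*(-(-3 + 2*(-1))/2 - 15) = 4905 - 105*(-(-3 - 2)/2 - 15) = 4905 - 105*(-½*(-5) - 15) = 4905 - 105*(5/2 - 15) = 4905 - 105*(-25/2) = 4905 + 2625/2 = 12435/2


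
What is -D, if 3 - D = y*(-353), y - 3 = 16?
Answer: -6710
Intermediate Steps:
y = 19 (y = 3 + 16 = 19)
D = 6710 (D = 3 - 19*(-353) = 3 - 1*(-6707) = 3 + 6707 = 6710)
-D = -1*6710 = -6710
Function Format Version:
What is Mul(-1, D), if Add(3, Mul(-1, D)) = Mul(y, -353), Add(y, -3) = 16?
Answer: -6710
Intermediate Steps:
y = 19 (y = Add(3, 16) = 19)
D = 6710 (D = Add(3, Mul(-1, Mul(19, -353))) = Add(3, Mul(-1, -6707)) = Add(3, 6707) = 6710)
Mul(-1, D) = Mul(-1, 6710) = -6710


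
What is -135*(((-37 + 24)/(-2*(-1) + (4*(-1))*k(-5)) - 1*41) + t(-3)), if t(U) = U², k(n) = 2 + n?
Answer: 62235/14 ≈ 4445.4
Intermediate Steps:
-135*(((-37 + 24)/(-2*(-1) + (4*(-1))*k(-5)) - 1*41) + t(-3)) = -135*(((-37 + 24)/(-2*(-1) + (4*(-1))*(2 - 5)) - 1*41) + (-3)²) = -135*((-13/(2 - 4*(-3)) - 41) + 9) = -135*((-13/(2 + 12) - 41) + 9) = -135*((-13/14 - 41) + 9) = -135*(-587/14 + 9) = -135*(-461/14) = 62235/14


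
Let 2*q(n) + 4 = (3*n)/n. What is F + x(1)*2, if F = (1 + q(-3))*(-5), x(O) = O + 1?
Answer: 3/2 ≈ 1.5000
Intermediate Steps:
x(O) = 1 + O
q(n) = -½ (q(n) = -2 + ((3*n)/n)/2 = -2 + (½)*3 = -2 + 3/2 = -½)
F = -5/2 (F = (1 - ½)*(-5) = (½)*(-5) = -5/2 ≈ -2.5000)
F + x(1)*2 = -5/2 + (1 + 1)*2 = -5/2 + 2*2 = -5/2 + 4 = 3/2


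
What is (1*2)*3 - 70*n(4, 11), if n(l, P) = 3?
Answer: -204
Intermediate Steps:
(1*2)*3 - 70*n(4, 11) = (1*2)*3 - 70*3 = 2*3 - 210 = 6 - 210 = -204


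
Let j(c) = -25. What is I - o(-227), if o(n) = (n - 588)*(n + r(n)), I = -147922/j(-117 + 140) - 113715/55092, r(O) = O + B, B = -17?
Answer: -173516929517/459100 ≈ -3.7795e+5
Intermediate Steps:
r(O) = -17 + O (r(O) = O - 17 = -17 + O)
I = 2715491983/459100 (I = -147922/(-25) - 113715/55092 = -147922*(-1/25) - 113715*1/55092 = 147922/25 - 37905/18364 = 2715491983/459100 ≈ 5914.8)
o(n) = (-588 + n)*(-17 + 2*n) (o(n) = (n - 588)*(n + (-17 + n)) = (-588 + n)*(-17 + 2*n))
I - o(-227) = 2715491983/459100 - (9996 - 1193*(-227) + 2*(-227)²) = 2715491983/459100 - (9996 + 270811 + 2*51529) = 2715491983/459100 - (9996 + 270811 + 103058) = 2715491983/459100 - 1*383865 = 2715491983/459100 - 383865 = -173516929517/459100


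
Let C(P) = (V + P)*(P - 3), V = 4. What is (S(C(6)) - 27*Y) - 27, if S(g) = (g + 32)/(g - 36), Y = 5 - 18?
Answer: 941/3 ≈ 313.67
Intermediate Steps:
C(P) = (-3 + P)*(4 + P) (C(P) = (4 + P)*(P - 3) = (4 + P)*(-3 + P) = (-3 + P)*(4 + P))
Y = -13
S(g) = (32 + g)/(-36 + g)
(S(C(6)) - 27*Y) - 27 = ((32 + (-12 + 6 + 6²))/(-36 + (-12 + 6 + 6²)) - 27*(-13)) - 27 = ((32 + (-12 + 6 + 36))/(-36 + (-12 + 6 + 36)) + 351) - 27 = ((32 + 30)/(-36 + 30) + 351) - 27 = (62/(-6) + 351) - 27 = (-⅙*62 + 351) - 27 = (-31/3 + 351) - 27 = 1022/3 - 27 = 941/3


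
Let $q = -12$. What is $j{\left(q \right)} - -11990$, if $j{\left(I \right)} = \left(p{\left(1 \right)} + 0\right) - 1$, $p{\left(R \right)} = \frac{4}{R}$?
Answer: $11993$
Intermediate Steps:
$j{\left(I \right)} = 3$ ($j{\left(I \right)} = \left(\frac{4}{1} + 0\right) - 1 = \left(4 \cdot 1 + 0\right) - 1 = \left(4 + 0\right) - 1 = 4 - 1 = 3$)
$j{\left(q \right)} - -11990 = 3 - -11990 = 3 + 11990 = 11993$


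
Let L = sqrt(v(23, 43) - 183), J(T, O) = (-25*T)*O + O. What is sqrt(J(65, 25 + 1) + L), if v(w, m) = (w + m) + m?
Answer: sqrt(-42224 + I*sqrt(74)) ≈ 0.021 + 205.48*I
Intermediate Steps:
v(w, m) = w + 2*m (v(w, m) = (m + w) + m = w + 2*m)
J(T, O) = O - 25*O*T (J(T, O) = -25*O*T + O = O - 25*O*T)
L = I*sqrt(74) (L = sqrt((23 + 2*43) - 183) = sqrt((23 + 86) - 183) = sqrt(109 - 183) = sqrt(-74) = I*sqrt(74) ≈ 8.6023*I)
sqrt(J(65, 25 + 1) + L) = sqrt((25 + 1)*(1 - 25*65) + I*sqrt(74)) = sqrt(26*(1 - 1625) + I*sqrt(74)) = sqrt(26*(-1624) + I*sqrt(74)) = sqrt(-42224 + I*sqrt(74))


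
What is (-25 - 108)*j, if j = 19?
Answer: -2527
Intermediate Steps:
(-25 - 108)*j = (-25 - 108)*19 = -133*19 = -2527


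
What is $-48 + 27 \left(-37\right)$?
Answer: $-1047$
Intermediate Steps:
$-48 + 27 \left(-37\right) = -48 - 999 = -1047$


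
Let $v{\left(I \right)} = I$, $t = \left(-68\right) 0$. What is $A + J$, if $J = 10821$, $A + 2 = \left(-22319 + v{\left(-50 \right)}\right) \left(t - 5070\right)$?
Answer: $113421649$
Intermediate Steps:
$t = 0$
$A = 113410828$ ($A = -2 + \left(-22319 - 50\right) \left(0 - 5070\right) = -2 - -113410830 = -2 + 113410830 = 113410828$)
$A + J = 113410828 + 10821 = 113421649$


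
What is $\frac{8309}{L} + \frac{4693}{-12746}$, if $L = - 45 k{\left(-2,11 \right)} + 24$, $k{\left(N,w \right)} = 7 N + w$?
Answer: $\frac{105160327}{2026614} \approx 51.89$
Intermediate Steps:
$k{\left(N,w \right)} = w + 7 N$
$L = 159$ ($L = - 45 \left(11 + 7 \left(-2\right)\right) + 24 = - 45 \left(11 - 14\right) + 24 = \left(-45\right) \left(-3\right) + 24 = 135 + 24 = 159$)
$\frac{8309}{L} + \frac{4693}{-12746} = \frac{8309}{159} + \frac{4693}{-12746} = 8309 \cdot \frac{1}{159} + 4693 \left(- \frac{1}{12746}\right) = \frac{8309}{159} - \frac{4693}{12746} = \frac{105160327}{2026614}$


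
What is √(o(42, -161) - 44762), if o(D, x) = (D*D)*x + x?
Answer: I*√328927 ≈ 573.52*I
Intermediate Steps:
o(D, x) = x + x*D² (o(D, x) = D²*x + x = x*D² + x = x + x*D²)
√(o(42, -161) - 44762) = √(-161*(1 + 42²) - 44762) = √(-161*(1 + 1764) - 44762) = √(-161*1765 - 44762) = √(-284165 - 44762) = √(-328927) = I*√328927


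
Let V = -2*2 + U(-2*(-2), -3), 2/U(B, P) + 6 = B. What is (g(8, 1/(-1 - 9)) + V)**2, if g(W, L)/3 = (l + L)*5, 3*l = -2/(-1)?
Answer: 49/4 ≈ 12.250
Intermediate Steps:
l = 2/3 (l = (-2/(-1))/3 = (-2*(-1))/3 = (1/3)*2 = 2/3 ≈ 0.66667)
g(W, L) = 10 + 15*L (g(W, L) = 3*((2/3 + L)*5) = 3*(10/3 + 5*L) = 10 + 15*L)
U(B, P) = 2/(-6 + B)
V = -5 (V = -2*2 + 2/(-6 - 2*(-2)) = -4 + 2/(-6 + 4) = -4 + 2/(-2) = -4 + 2*(-1/2) = -4 - 1 = -5)
(g(8, 1/(-1 - 9)) + V)**2 = ((10 + 15/(-1 - 9)) - 5)**2 = ((10 + 15/(-10)) - 5)**2 = ((10 + 15*(-1/10)) - 5)**2 = ((10 - 3/2) - 5)**2 = (17/2 - 5)**2 = (7/2)**2 = 49/4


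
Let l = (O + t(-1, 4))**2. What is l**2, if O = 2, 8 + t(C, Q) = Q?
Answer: 16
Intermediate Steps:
t(C, Q) = -8 + Q
l = 4 (l = (2 + (-8 + 4))**2 = (2 - 4)**2 = (-2)**2 = 4)
l**2 = 4**2 = 16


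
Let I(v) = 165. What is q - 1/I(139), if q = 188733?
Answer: 31140944/165 ≈ 1.8873e+5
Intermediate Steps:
q - 1/I(139) = 188733 - 1/165 = 31140944/165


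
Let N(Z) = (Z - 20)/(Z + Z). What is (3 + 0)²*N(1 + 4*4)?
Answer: -27/34 ≈ -0.79412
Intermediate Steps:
N(Z) = (-20 + Z)/(2*Z) (N(Z) = (-20 + Z)/((2*Z)) = (-20 + Z)*(1/(2*Z)) = (-20 + Z)/(2*Z))
(3 + 0)²*N(1 + 4*4) = (3 + 0)²*((-20 + (1 + 4*4))/(2*(1 + 4*4))) = 3²*((-20 + (1 + 16))/(2*(1 + 16))) = 9*((½)*(-20 + 17)/17) = 9*((½)*(1/17)*(-3)) = 9*(-3/34) = -27/34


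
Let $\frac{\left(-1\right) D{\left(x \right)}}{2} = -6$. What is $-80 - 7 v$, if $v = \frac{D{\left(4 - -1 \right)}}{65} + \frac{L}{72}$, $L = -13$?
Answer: $- \frac{374533}{4680} \approx -80.028$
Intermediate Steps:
$D{\left(x \right)} = 12$ ($D{\left(x \right)} = \left(-2\right) \left(-6\right) = 12$)
$v = \frac{19}{4680}$ ($v = \frac{12}{65} - \frac{13}{72} = \frac{19}{4680} \approx 0.0040598$)
$-80 - 7 v = -80 - \frac{133}{4680} = - \frac{374533}{4680}$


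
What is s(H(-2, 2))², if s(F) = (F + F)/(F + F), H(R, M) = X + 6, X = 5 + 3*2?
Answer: 1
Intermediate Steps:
X = 11 (X = 5 + 6 = 11)
H(R, M) = 17 (H(R, M) = 11 + 6 = 17)
s(F) = 1 (s(F) = (2*F)/((2*F)) = (2*F)*(1/(2*F)) = 1)
s(H(-2, 2))² = 1² = 1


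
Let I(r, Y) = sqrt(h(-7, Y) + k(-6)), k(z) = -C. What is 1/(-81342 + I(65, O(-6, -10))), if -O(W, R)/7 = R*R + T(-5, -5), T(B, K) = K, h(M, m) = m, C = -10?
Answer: -81342/6616521619 - I*sqrt(655)/6616521619 ≈ -1.2294e-5 - 3.868e-9*I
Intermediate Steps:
k(z) = 10 (k(z) = -1*(-10) = 10)
O(W, R) = 35 - 7*R**2 (O(W, R) = -7*(R*R - 5) = -7*(R**2 - 5) = -7*(-5 + R**2) = 35 - 7*R**2)
I(r, Y) = sqrt(10 + Y) (I(r, Y) = sqrt(Y + 10) = sqrt(10 + Y))
1/(-81342 + I(65, O(-6, -10))) = 1/(-81342 + sqrt(10 + (35 - 7*(-10)**2))) = 1/(-81342 + sqrt(10 + (35 - 7*100))) = 1/(-81342 + sqrt(10 + (35 - 700))) = 1/(-81342 + sqrt(10 - 665)) = 1/(-81342 + sqrt(-655)) = 1/(-81342 + I*sqrt(655))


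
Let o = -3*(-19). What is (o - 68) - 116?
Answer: -127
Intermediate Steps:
o = 57
(o - 68) - 116 = (57 - 68) - 116 = -11 - 116 = -127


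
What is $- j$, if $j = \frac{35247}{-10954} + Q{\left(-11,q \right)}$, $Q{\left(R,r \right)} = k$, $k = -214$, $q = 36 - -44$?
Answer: $\frac{2379403}{10954} \approx 217.22$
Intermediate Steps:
$q = 80$ ($q = 36 + 44 = 80$)
$Q{\left(R,r \right)} = -214$
$j = - \frac{2379403}{10954}$ ($j = \frac{35247}{-10954} - 214 = 35247 \left(- \frac{1}{10954}\right) - 214 = - \frac{35247}{10954} - 214 = - \frac{2379403}{10954} \approx -217.22$)
$- j = \left(-1\right) \left(- \frac{2379403}{10954}\right) = \frac{2379403}{10954}$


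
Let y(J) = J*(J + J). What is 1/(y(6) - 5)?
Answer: 1/67 ≈ 0.014925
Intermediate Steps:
y(J) = 2*J**2 (y(J) = J*(2*J) = 2*J**2)
1/(y(6) - 5) = 1/(2*6**2 - 5) = 1/(2*36 - 5) = 1/(72 - 5) = 1/67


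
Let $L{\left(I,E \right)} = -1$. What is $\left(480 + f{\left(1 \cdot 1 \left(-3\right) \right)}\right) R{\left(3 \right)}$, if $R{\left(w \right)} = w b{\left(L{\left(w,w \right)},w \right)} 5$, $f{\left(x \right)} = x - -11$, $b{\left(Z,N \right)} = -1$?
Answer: $-7320$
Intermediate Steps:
$f{\left(x \right)} = 11 + x$ ($f{\left(x \right)} = x + 11 = 11 + x$)
$R{\left(w \right)} = - 5 w$ ($R{\left(w \right)} = w \left(-1\right) 5 = - w 5 = - 5 w$)
$\left(480 + f{\left(1 \cdot 1 \left(-3\right) \right)}\right) R{\left(3 \right)} = \left(480 + \left(11 + 1 \cdot 1 \left(-3\right)\right)\right) \left(\left(-5\right) 3\right) = \left(480 + \left(11 + 1 \left(-3\right)\right)\right) \left(-15\right) = \left(480 + \left(11 - 3\right)\right) \left(-15\right) = \left(480 + 8\right) \left(-15\right) = 488 \left(-15\right) = -7320$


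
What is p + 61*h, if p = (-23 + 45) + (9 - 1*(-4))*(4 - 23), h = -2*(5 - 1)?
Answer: -713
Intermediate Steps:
h = -8 (h = -2*4 = -8)
p = -225 (p = 22 + (9 + 4)*(-19) = 22 + 13*(-19) = 22 - 247 = -225)
p + 61*h = -225 + 61*(-8) = -225 - 488 = -713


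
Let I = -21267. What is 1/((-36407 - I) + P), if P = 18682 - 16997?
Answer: -1/13455 ≈ -7.4322e-5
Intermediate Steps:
P = 1685
1/((-36407 - I) + P) = 1/((-36407 - 1*(-21267)) + 1685) = 1/((-36407 + 21267) + 1685) = 1/(-15140 + 1685) = 1/(-13455) = -1/13455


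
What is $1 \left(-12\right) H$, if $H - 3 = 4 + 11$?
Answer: $-216$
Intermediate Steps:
$H = 18$ ($H = 3 + \left(4 + 11\right) = 3 + 15 = 18$)
$1 \left(-12\right) H = 1 \left(-12\right) 18 = \left(-12\right) 18 = -216$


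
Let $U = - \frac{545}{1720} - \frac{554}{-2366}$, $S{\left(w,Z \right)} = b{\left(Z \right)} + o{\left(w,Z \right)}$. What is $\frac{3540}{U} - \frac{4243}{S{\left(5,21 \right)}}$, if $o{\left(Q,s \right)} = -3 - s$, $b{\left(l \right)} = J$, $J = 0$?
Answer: $- \frac{34431826783}{807816} \approx -42623.0$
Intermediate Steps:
$b{\left(l \right)} = 0$
$S{\left(w,Z \right)} = -3 - Z$ ($S{\left(w,Z \right)} = 0 - \left(3 + Z\right) = -3 - Z$)
$U = - \frac{33659}{406952}$ ($U = \left(-545\right) \frac{1}{1720} - - \frac{277}{1183} = - \frac{109}{344} + \frac{277}{1183} = - \frac{33659}{406952} \approx -0.08271$)
$\frac{3540}{U} - \frac{4243}{S{\left(5,21 \right)}} = \frac{3540}{- \frac{33659}{406952}} - \frac{4243}{-3 - 21} = 3540 \left(- \frac{406952}{33659}\right) - \frac{4243}{-3 - 21} = - \frac{1440610080}{33659} - \frac{4243}{-24} = - \frac{1440610080}{33659} - - \frac{4243}{24} = - \frac{1440610080}{33659} + \frac{4243}{24} = - \frac{34431826783}{807816}$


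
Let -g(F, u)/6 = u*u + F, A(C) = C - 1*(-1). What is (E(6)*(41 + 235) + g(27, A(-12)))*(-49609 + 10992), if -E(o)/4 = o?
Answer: 290090904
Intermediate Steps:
A(C) = 1 + C (A(C) = C + 1 = 1 + C)
g(F, u) = -6*F - 6*u² (g(F, u) = -6*(u*u + F) = -6*(u² + F) = -6*(F + u²) = -6*F - 6*u²)
E(o) = -4*o
(E(6)*(41 + 235) + g(27, A(-12)))*(-49609 + 10992) = ((-4*6)*(41 + 235) + (-6*27 - 6*(1 - 12)²))*(-49609 + 10992) = (-24*276 + (-162 - 6*(-11)²))*(-38617) = (-6624 + (-162 - 6*121))*(-38617) = (-6624 + (-162 - 726))*(-38617) = (-6624 - 888)*(-38617) = -7512*(-38617) = 290090904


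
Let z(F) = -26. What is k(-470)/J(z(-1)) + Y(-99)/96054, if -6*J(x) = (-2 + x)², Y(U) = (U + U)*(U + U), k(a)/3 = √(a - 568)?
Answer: 6534/16009 - 9*I*√1038/392 ≈ 0.40815 - 0.7397*I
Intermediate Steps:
k(a) = 3*√(-568 + a) (k(a) = 3*√(a - 568) = 3*√(-568 + a))
Y(U) = 4*U² (Y(U) = (2*U)*(2*U) = 4*U²)
J(x) = -(-2 + x)²/6
k(-470)/J(z(-1)) + Y(-99)/96054 = (3*√(-568 - 470))/((-(-2 - 26)²/6)) + (4*(-99)²)/96054 = (3*√(-1038))/((-⅙*(-28)²)) + (4*9801)*(1/96054) = (3*(I*√1038))/((-⅙*784)) + 39204*(1/96054) = (3*I*√1038)/(-392/3) + 6534/16009 = (3*I*√1038)*(-3/392) + 6534/16009 = -9*I*√1038/392 + 6534/16009 = 6534/16009 - 9*I*√1038/392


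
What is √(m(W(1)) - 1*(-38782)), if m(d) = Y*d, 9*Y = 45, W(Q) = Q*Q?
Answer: √38787 ≈ 196.94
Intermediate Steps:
W(Q) = Q²
Y = 5 (Y = (⅑)*45 = 5)
m(d) = 5*d
√(m(W(1)) - 1*(-38782)) = √(5*1² - 1*(-38782)) = √(5*1 + 38782) = √(5 + 38782) = √38787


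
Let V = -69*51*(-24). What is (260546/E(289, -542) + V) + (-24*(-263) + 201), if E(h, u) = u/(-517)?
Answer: 92003740/271 ≈ 3.3950e+5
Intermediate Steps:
E(h, u) = -u/517 (E(h, u) = u*(-1/517) = -u/517)
V = 84456 (V = -3519*(-24) = 84456)
(260546/E(289, -542) + V) + (-24*(-263) + 201) = (260546/((-1/517*(-542))) + 84456) + (-24*(-263) + 201) = (260546/(542/517) + 84456) + (6312 + 201) = (260546*(517/542) + 84456) + 6513 = (67351141/271 + 84456) + 6513 = 90238717/271 + 6513 = 92003740/271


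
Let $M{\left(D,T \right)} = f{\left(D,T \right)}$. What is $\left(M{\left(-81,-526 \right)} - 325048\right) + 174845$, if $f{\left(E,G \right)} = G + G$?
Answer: $-151255$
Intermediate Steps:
$f{\left(E,G \right)} = 2 G$
$M{\left(D,T \right)} = 2 T$
$\left(M{\left(-81,-526 \right)} - 325048\right) + 174845 = \left(2 \left(-526\right) - 325048\right) + 174845 = \left(-1052 - 325048\right) + 174845 = -326100 + 174845 = -151255$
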